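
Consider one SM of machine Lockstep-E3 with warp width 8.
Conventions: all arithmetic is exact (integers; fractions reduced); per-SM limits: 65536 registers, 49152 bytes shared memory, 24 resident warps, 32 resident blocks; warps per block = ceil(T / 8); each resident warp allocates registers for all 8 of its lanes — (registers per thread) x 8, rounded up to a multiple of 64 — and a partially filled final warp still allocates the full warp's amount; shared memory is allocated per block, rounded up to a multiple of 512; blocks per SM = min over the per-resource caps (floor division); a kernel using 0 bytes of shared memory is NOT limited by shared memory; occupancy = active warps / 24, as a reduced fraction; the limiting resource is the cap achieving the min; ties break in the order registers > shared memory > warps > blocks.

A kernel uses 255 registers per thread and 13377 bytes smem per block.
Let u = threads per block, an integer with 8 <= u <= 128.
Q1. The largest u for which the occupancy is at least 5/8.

Answer: u = 128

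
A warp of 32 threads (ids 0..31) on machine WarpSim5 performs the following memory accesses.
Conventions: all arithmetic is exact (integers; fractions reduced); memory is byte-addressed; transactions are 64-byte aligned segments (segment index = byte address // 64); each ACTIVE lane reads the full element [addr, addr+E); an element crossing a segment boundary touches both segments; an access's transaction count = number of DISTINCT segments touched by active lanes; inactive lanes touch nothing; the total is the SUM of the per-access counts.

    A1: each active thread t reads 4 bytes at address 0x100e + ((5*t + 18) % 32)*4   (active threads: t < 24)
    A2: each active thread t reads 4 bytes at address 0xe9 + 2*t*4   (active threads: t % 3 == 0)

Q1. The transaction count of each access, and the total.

A1: 3 transactions
A2: 5 transactions

Answer: 3,5; total 8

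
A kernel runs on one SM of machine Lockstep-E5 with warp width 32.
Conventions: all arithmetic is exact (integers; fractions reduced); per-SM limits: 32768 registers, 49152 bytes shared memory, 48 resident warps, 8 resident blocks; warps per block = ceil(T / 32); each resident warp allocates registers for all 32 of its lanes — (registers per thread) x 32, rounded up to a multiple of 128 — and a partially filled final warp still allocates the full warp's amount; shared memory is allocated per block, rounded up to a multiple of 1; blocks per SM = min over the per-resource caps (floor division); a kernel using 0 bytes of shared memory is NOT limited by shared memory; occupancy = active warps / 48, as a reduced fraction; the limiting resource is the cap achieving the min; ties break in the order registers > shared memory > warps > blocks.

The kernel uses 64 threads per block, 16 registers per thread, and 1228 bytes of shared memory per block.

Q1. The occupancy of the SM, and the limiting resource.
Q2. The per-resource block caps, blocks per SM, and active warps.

Answer: occupancy 1/3, limited by blocks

registers: 32 blocks
shared memory: 40 blocks
warps: 24 blocks
blocks: 8 blocks

Answer: 8 blocks, 16 active warps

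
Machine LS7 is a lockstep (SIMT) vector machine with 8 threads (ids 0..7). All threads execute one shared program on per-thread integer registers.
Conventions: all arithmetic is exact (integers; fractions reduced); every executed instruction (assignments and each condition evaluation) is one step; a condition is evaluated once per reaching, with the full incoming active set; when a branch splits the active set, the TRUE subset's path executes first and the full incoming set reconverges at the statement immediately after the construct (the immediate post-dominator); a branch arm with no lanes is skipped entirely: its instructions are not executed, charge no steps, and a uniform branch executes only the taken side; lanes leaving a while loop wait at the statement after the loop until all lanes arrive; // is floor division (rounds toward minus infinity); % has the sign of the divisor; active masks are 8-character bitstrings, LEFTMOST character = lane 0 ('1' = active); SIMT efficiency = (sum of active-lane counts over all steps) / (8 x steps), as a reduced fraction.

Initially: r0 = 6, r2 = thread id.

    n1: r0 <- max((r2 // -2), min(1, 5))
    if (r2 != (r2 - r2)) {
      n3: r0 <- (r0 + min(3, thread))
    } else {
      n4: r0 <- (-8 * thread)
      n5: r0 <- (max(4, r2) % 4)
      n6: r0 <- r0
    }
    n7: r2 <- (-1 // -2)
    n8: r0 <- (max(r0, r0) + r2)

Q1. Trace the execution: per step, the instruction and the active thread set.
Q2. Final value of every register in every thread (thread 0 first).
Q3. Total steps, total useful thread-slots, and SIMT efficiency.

step 0: r0 <- max((r2 // -2), min(1, 5)) 11111111
step 1: eval (r2 != (r2 - r2))       11111111
step 2: r0 <- (r0 + min(3, thread))  01111111
step 3: r0 <- (-8 * thread)          10000000
step 4: r0 <- (max(4, r2) % 4)       10000000
step 5: r0 <- r0                     10000000
step 6: r2 <- (-1 // -2)             11111111
step 7: r0 <- (max(r0, r0) + r2)     11111111

Answer: 8 steps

r0: 0,2,3,4,4,4,4,4
r2: 0,0,0,0,0,0,0,0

steps = 8; useful = 42; efficiency = 42/64 = 21/32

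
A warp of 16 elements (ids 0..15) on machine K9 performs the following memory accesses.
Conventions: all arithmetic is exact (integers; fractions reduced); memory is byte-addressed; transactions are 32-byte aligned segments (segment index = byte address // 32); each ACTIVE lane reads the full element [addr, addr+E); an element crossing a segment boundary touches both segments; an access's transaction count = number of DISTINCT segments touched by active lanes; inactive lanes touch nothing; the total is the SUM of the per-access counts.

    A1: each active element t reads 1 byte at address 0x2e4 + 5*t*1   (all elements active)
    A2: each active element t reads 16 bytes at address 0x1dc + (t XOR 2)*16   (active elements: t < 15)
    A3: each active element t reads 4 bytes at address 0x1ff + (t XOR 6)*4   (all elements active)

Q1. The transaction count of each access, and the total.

A1: 3 transactions
A2: 9 transactions
A3: 3 transactions

Answer: 3,9,3; total 15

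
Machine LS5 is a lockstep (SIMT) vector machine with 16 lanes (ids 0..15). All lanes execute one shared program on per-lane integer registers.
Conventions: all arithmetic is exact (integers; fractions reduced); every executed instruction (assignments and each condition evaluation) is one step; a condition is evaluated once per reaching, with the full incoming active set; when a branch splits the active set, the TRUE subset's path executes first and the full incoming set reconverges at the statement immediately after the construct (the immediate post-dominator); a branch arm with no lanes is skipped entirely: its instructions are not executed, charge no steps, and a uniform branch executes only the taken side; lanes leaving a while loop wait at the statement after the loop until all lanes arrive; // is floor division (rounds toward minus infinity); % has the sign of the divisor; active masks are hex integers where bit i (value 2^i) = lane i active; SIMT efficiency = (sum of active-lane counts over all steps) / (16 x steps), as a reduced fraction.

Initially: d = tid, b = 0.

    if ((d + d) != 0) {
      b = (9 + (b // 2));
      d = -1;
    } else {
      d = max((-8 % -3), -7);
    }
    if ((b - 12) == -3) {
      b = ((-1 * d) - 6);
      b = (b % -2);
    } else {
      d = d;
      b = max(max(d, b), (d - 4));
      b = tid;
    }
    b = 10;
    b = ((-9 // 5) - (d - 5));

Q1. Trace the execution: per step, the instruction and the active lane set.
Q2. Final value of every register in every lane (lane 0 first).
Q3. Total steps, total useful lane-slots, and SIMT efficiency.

step 0: eval ((d + d) != 0)          0xffff
step 1: b <- (9 + (b // 2))          0xfffe
step 2: d <- -1                      0xfffe
step 3: d <- max((-8 % -3), -7)      0x0001
step 4: eval ((b - 12) == -3)        0xffff
step 5: b <- ((-1 * d) - 6)          0xfffe
step 6: b <- (b % -2)                0xfffe
step 7: d <- d                       0x0001
step 8: b <- max(max(d, b), (d - 4)) 0x0001
step 9: b <- tid                     0x0001
step 10: b <- 10                      0xffff
step 11: b <- ((-9 // 5) - (d - 5))   0xffff

Answer: 12 steps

d: -2,-1,-1,-1,-1,-1,-1,-1,-1,-1,-1,-1,-1,-1,-1,-1
b: 5,4,4,4,4,4,4,4,4,4,4,4,4,4,4,4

steps = 12; useful = 128; efficiency = 128/192 = 2/3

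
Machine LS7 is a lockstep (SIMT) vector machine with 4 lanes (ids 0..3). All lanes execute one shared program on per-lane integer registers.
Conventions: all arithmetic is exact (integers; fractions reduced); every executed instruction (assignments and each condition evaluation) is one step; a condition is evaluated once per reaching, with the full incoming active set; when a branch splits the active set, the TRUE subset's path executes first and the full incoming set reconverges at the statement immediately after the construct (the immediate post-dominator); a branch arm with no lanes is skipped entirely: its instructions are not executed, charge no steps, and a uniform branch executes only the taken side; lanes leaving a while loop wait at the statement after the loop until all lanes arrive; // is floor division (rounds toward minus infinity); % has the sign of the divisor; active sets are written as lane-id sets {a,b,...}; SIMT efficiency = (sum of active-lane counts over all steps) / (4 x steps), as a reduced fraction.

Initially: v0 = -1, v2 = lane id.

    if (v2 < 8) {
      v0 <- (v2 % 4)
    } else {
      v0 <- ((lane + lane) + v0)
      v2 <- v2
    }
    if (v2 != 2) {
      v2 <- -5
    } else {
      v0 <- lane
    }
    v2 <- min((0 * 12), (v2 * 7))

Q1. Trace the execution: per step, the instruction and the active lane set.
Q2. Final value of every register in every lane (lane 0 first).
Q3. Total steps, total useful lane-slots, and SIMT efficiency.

step 0: eval (v2 < 8)                {0,1,2,3}
step 1: v0 <- (v2 % 4)               {0,1,2,3}
step 2: eval (v2 != 2)               {0,1,2,3}
step 3: v2 <- -5                     {0,1,3}
step 4: v0 <- lane                   {2}
step 5: v2 <- min((0 * 12), (v2 * 7)) {0,1,2,3}

Answer: 6 steps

v0: 0,1,2,3
v2: -35,-35,0,-35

steps = 6; useful = 20; efficiency = 20/24 = 5/6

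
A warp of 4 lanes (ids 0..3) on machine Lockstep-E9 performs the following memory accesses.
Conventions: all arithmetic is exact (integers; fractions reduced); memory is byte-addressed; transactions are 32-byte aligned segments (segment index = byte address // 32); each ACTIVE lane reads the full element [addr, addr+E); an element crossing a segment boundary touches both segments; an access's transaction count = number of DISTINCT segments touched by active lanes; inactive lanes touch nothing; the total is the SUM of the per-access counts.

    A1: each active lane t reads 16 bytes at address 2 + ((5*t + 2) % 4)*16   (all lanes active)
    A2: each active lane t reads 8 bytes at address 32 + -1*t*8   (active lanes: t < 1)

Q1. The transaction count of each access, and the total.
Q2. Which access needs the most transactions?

A1: 3 transactions
A2: 1 transaction

Answer: 3,1; total 4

Answer: A1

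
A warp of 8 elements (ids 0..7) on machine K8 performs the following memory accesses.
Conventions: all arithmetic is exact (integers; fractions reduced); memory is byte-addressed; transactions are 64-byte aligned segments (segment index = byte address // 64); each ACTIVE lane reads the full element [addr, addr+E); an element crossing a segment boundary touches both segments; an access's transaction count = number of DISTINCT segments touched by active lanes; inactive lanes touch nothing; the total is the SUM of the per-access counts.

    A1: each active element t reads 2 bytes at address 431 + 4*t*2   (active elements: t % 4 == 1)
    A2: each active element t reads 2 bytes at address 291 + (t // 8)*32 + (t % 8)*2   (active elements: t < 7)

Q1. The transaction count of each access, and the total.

A1: 2 transactions
A2: 1 transaction

Answer: 2,1; total 3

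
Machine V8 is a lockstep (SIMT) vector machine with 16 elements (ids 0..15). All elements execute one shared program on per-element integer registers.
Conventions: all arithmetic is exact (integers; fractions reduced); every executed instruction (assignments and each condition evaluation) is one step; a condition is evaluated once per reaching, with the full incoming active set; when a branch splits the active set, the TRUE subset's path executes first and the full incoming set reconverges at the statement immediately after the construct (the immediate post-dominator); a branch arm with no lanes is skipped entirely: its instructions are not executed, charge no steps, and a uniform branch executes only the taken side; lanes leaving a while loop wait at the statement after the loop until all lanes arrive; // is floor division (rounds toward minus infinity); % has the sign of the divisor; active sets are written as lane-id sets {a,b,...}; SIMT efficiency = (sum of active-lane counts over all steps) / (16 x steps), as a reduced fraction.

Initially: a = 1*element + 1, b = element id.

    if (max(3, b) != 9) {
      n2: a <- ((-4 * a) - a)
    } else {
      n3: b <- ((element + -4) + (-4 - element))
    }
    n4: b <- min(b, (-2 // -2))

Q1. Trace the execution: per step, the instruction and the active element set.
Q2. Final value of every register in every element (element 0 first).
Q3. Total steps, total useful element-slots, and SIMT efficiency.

step 0: eval (max(3, b) != 9)        {0,1,2,3,4,5,6,7,8,9,10,11,12,13,14,15}
step 1: a <- ((-4 * a) - a)          {0,1,2,3,4,5,6,7,8,10,11,12,13,14,15}
step 2: b <- ((element + -4) + (-4 - element)) {9}
step 3: b <- min(b, (-2 // -2))      {0,1,2,3,4,5,6,7,8,9,10,11,12,13,14,15}

Answer: 4 steps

a: -5,-10,-15,-20,-25,-30,-35,-40,-45,10,-55,-60,-65,-70,-75,-80
b: 0,1,1,1,1,1,1,1,1,-8,1,1,1,1,1,1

steps = 4; useful = 48; efficiency = 48/64 = 3/4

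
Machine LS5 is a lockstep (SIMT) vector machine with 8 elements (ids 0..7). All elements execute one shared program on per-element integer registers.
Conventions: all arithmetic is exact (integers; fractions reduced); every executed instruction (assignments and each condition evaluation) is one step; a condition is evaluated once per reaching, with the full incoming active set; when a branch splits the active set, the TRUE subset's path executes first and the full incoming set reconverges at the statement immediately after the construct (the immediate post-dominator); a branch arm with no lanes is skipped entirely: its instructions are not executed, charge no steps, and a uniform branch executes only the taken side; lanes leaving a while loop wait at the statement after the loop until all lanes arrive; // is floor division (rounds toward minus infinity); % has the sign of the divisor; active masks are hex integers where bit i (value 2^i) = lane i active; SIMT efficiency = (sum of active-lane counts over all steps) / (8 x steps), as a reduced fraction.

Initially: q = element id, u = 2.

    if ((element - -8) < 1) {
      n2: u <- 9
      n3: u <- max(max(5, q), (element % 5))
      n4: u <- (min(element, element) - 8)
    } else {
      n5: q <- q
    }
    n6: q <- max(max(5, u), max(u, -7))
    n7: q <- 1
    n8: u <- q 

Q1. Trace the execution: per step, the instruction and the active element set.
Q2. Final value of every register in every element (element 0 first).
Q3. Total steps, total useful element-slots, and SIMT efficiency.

step 0: eval ((element - -8) < 1)    0xff
step 1: q <- q                       0xff
step 2: q <- max(max(5, u), max(u, -7)) 0xff
step 3: q <- 1                       0xff
step 4: u <- q                       0xff

Answer: 5 steps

q: 1,1,1,1,1,1,1,1
u: 1,1,1,1,1,1,1,1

steps = 5; useful = 40; efficiency = 40/40 = 1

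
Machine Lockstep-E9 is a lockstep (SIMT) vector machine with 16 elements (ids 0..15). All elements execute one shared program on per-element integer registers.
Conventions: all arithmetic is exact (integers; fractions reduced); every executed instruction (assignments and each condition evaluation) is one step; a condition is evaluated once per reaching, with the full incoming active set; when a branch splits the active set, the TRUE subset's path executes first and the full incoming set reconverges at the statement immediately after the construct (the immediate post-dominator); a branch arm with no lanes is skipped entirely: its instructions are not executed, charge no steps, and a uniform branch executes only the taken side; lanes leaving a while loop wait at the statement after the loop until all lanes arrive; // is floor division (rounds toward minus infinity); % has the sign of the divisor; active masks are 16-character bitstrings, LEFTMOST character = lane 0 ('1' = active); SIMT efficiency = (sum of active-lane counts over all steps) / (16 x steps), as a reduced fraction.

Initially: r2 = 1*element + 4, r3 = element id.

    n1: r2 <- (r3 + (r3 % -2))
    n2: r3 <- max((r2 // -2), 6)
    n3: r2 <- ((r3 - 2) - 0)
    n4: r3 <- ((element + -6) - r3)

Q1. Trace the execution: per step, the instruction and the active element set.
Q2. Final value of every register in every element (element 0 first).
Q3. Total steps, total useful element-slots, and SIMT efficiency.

step 0: r2 <- (r3 + (r3 % -2))       1111111111111111
step 1: r3 <- max((r2 // -2), 6)     1111111111111111
step 2: r2 <- ((r3 - 2) - 0)         1111111111111111
step 3: r3 <- ((element + -6) - r3)  1111111111111111

Answer: 4 steps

r2: 4,4,4,4,4,4,4,4,4,4,4,4,4,4,4,4
r3: -12,-11,-10,-9,-8,-7,-6,-5,-4,-3,-2,-1,0,1,2,3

steps = 4; useful = 64; efficiency = 64/64 = 1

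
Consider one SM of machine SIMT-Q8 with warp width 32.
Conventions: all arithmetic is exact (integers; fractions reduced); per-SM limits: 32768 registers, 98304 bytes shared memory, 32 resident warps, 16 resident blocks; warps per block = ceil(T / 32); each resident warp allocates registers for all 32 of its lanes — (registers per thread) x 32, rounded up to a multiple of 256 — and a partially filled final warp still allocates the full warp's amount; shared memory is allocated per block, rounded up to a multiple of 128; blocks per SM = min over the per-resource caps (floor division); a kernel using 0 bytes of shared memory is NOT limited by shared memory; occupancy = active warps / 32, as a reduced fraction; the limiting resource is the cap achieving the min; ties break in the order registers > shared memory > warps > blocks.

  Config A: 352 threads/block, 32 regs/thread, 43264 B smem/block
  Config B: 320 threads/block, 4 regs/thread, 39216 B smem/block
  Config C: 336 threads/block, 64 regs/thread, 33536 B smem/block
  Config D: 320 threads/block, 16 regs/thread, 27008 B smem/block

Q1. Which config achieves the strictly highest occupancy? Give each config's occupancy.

occupancies: A 11/16, B 5/8, C 11/32, D 15/16

Answer: D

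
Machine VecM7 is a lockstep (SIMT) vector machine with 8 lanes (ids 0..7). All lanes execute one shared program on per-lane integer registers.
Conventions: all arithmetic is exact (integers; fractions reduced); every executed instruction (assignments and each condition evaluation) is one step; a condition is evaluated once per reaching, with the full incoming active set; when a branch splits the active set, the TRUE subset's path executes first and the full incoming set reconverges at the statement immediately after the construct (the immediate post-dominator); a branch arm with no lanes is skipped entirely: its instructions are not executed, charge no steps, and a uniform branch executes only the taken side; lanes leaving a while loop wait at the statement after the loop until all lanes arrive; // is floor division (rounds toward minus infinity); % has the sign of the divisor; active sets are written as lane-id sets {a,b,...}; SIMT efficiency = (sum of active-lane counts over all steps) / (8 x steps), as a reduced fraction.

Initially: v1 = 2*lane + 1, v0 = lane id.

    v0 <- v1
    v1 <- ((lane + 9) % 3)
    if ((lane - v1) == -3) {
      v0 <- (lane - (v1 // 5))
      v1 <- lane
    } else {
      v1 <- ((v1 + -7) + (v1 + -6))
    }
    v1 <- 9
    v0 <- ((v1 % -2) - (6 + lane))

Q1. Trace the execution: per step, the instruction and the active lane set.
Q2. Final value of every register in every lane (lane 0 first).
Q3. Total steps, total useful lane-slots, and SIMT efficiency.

step 0: v0 <- v1                     {0,1,2,3,4,5,6,7}
step 1: v1 <- ((lane + 9) % 3)       {0,1,2,3,4,5,6,7}
step 2: eval ((lane - v1) == -3)     {0,1,2,3,4,5,6,7}
step 3: v1 <- ((v1 + -7) + (v1 + -6)) {0,1,2,3,4,5,6,7}
step 4: v1 <- 9                      {0,1,2,3,4,5,6,7}
step 5: v0 <- ((v1 % -2) - (6 + lane)) {0,1,2,3,4,5,6,7}

Answer: 6 steps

v1: 9,9,9,9,9,9,9,9
v0: -7,-8,-9,-10,-11,-12,-13,-14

steps = 6; useful = 48; efficiency = 48/48 = 1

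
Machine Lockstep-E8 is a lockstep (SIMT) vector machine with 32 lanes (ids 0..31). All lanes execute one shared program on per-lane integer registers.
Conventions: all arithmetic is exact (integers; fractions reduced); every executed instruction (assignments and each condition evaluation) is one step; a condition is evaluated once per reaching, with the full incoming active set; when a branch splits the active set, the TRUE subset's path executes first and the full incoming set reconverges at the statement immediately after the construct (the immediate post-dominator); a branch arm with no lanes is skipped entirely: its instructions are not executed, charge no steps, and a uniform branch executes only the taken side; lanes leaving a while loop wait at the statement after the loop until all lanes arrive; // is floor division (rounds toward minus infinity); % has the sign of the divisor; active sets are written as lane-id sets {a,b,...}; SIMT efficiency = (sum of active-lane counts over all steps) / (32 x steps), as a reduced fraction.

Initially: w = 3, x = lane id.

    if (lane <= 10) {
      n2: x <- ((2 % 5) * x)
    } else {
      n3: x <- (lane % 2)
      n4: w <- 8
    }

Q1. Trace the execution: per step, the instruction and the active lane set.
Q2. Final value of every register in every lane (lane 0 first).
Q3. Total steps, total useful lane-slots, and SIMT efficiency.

step 0: eval (lane <= 10)            {0,1,2,3,4,5,6,7,8,9,10,11,12,13,14,15,16,17,18,19,20,21,22,23,24,25,26,27,28,29,30,31}
step 1: x <- ((2 % 5) * x)           {0,1,2,3,4,5,6,7,8,9,10}
step 2: x <- (lane % 2)              {11,12,13,14,15,16,17,18,19,20,21,22,23,24,25,26,27,28,29,30,31}
step 3: w <- 8                       {11,12,13,14,15,16,17,18,19,20,21,22,23,24,25,26,27,28,29,30,31}

Answer: 4 steps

w: 3,3,3,3,3,3,3,3,3,3,3,8,8,8,8,8,8,8,8,8,8,8,8,8,8,8,8,8,8,8,8,8
x: 0,2,4,6,8,10,12,14,16,18,20,1,0,1,0,1,0,1,0,1,0,1,0,1,0,1,0,1,0,1,0,1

steps = 4; useful = 85; efficiency = 85/128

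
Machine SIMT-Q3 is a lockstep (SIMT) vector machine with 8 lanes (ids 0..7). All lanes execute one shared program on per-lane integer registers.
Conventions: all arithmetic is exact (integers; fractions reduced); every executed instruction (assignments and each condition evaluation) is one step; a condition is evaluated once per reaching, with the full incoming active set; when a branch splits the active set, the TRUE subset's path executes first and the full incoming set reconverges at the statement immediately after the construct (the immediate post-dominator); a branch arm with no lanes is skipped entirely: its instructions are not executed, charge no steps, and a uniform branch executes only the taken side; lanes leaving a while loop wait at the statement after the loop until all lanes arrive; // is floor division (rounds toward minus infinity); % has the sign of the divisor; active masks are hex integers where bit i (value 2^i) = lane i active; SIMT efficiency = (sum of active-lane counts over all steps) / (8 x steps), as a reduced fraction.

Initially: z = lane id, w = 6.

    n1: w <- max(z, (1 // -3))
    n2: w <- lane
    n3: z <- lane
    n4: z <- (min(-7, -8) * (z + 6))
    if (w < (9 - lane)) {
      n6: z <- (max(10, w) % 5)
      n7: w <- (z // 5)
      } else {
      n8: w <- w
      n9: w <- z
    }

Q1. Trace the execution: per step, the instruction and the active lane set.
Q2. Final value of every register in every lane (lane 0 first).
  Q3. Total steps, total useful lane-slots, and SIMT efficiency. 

step 0: w <- max(z, (1 // -3))       0xff
step 1: w <- lane                    0xff
step 2: z <- lane                    0xff
step 3: z <- (min(-7, -8) * (z + 6)) 0xff
step 4: eval (w < (9 - lane))        0xff
step 5: z <- (max(10, w) % 5)        0x1f
step 6: w <- (z // 5)                0x1f
step 7: w <- w                       0xe0
step 8: w <- z                       0xe0

Answer: 9 steps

z: 0,0,0,0,0,-88,-96,-104
w: 0,0,0,0,0,-88,-96,-104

steps = 9; useful = 56; efficiency = 56/72 = 7/9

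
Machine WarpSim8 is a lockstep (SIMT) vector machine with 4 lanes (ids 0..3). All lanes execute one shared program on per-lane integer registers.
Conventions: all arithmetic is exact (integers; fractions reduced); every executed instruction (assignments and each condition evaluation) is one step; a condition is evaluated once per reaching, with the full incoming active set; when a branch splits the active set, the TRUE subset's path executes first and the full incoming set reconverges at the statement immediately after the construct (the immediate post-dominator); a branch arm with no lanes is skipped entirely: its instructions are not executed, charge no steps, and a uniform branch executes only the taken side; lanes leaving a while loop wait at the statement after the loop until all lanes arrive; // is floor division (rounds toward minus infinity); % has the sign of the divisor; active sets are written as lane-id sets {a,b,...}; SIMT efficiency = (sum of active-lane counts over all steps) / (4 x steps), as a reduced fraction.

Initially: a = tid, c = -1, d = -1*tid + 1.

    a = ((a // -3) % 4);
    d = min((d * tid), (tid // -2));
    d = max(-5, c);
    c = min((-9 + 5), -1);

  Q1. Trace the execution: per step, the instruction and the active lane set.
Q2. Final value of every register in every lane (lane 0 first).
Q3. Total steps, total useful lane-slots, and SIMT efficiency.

step 0: a <- ((a // -3) % 4)         {0,1,2,3}
step 1: d <- min((d * tid), (tid // -2)) {0,1,2,3}
step 2: d <- max(-5, c)              {0,1,2,3}
step 3: c <- min((-9 + 5), -1)       {0,1,2,3}

Answer: 4 steps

a: 0,3,3,3
c: -4,-4,-4,-4
d: -1,-1,-1,-1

steps = 4; useful = 16; efficiency = 16/16 = 1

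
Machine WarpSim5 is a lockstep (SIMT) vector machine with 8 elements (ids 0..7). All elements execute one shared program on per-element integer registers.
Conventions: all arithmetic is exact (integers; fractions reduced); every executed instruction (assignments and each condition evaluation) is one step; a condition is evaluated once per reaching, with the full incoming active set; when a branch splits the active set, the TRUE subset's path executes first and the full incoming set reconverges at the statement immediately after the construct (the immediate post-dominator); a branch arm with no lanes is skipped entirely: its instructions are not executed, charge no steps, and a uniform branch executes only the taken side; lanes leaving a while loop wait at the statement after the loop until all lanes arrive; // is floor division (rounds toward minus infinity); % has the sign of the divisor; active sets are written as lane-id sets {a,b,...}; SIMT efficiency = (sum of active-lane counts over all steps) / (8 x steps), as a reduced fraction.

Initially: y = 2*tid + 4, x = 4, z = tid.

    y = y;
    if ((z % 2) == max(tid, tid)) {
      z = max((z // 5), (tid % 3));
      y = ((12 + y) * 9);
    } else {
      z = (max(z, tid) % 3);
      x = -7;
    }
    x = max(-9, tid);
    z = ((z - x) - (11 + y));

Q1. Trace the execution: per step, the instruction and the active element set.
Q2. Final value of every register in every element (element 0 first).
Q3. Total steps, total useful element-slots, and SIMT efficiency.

step 0: y <- y                       {0,1,2,3,4,5,6,7}
step 1: eval ((z % 2) == max(tid, tid)) {0,1,2,3,4,5,6,7}
step 2: z <- max((z // 5), (tid % 3)) {0,1}
step 3: y <- ((12 + y) * 9)          {0,1}
step 4: z <- (max(z, tid) % 3)       {2,3,4,5,6,7}
step 5: x <- -7                      {2,3,4,5,6,7}
step 6: x <- max(-9, tid)            {0,1,2,3,4,5,6,7}
step 7: z <- ((z - x) - (11 + y))    {0,1,2,3,4,5,6,7}

Answer: 8 steps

y: 144,162,8,10,12,14,16,18
x: 0,1,2,3,4,5,6,7
z: -155,-173,-19,-24,-26,-28,-33,-35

steps = 8; useful = 48; efficiency = 48/64 = 3/4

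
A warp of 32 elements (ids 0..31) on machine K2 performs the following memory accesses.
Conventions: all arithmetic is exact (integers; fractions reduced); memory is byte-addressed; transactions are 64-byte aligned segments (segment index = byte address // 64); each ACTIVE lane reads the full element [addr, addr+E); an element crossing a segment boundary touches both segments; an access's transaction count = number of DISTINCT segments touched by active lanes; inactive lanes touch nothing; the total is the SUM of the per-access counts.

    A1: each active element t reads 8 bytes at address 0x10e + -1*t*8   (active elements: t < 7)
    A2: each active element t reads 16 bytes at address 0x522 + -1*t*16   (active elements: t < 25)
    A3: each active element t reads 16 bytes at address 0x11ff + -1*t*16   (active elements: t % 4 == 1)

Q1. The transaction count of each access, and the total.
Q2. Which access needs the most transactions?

A1: 2 transactions
A2: 7 transactions
A3: 8 transactions

Answer: 2,7,8; total 17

Answer: A3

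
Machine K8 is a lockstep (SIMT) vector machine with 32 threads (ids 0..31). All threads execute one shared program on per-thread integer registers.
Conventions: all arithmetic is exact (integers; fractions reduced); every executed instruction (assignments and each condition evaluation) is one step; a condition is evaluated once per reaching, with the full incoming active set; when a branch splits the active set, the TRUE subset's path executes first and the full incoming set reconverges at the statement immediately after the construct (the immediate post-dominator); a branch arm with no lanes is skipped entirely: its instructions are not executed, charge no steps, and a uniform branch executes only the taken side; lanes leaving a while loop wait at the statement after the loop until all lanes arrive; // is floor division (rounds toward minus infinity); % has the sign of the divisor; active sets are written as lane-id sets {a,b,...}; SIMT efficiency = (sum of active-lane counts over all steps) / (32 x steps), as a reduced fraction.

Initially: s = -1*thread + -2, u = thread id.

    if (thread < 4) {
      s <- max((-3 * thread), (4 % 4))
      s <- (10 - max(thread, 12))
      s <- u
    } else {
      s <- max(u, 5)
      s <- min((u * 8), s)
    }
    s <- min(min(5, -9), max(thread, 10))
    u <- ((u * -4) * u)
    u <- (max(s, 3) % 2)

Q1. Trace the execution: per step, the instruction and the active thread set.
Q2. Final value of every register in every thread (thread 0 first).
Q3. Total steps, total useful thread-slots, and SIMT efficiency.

step 0: eval (thread < 4)            {0,1,2,3,4,5,6,7,8,9,10,11,12,13,14,15,16,17,18,19,20,21,22,23,24,25,26,27,28,29,30,31}
step 1: s <- max((-3 * thread), (4 % 4)) {0,1,2,3}
step 2: s <- (10 - max(thread, 12))  {0,1,2,3}
step 3: s <- u                       {0,1,2,3}
step 4: s <- max(u, 5)               {4,5,6,7,8,9,10,11,12,13,14,15,16,17,18,19,20,21,22,23,24,25,26,27,28,29,30,31}
step 5: s <- min((u * 8), s)         {4,5,6,7,8,9,10,11,12,13,14,15,16,17,18,19,20,21,22,23,24,25,26,27,28,29,30,31}
step 6: s <- min(min(5, -9), max(thread, 10)) {0,1,2,3,4,5,6,7,8,9,10,11,12,13,14,15,16,17,18,19,20,21,22,23,24,25,26,27,28,29,30,31}
step 7: u <- ((u * -4) * u)          {0,1,2,3,4,5,6,7,8,9,10,11,12,13,14,15,16,17,18,19,20,21,22,23,24,25,26,27,28,29,30,31}
step 8: u <- (max(s, 3) % 2)         {0,1,2,3,4,5,6,7,8,9,10,11,12,13,14,15,16,17,18,19,20,21,22,23,24,25,26,27,28,29,30,31}

Answer: 9 steps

s: -9,-9,-9,-9,-9,-9,-9,-9,-9,-9,-9,-9,-9,-9,-9,-9,-9,-9,-9,-9,-9,-9,-9,-9,-9,-9,-9,-9,-9,-9,-9,-9
u: 1,1,1,1,1,1,1,1,1,1,1,1,1,1,1,1,1,1,1,1,1,1,1,1,1,1,1,1,1,1,1,1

steps = 9; useful = 196; efficiency = 196/288 = 49/72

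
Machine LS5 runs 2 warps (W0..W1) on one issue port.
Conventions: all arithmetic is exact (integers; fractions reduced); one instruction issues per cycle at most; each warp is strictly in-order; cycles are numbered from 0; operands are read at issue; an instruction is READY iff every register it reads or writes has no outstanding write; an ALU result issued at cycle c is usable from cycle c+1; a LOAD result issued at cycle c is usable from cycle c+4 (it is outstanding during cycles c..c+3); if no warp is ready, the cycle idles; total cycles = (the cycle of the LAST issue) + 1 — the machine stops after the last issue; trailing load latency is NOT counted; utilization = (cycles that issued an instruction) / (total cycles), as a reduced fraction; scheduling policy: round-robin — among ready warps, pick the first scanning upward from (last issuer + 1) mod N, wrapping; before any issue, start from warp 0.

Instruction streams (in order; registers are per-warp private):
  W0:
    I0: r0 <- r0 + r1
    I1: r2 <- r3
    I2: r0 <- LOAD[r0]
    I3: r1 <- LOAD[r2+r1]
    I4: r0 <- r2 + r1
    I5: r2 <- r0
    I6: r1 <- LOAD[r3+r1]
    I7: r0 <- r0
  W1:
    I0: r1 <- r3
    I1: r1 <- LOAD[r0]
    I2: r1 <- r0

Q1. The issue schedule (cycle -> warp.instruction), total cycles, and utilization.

cycle 0: W0.I0
cycle 1: W1.I0
cycle 2: W0.I1
cycle 3: W1.I1
cycle 4: W0.I2
cycle 5: W0.I3
cycle 6: idle
cycle 7: W1.I2
cycle 8: idle
cycle 9: W0.I4
cycle 10: W0.I5
cycle 11: W0.I6
cycle 12: W0.I7

Answer: 13 cycles, utilization 11/13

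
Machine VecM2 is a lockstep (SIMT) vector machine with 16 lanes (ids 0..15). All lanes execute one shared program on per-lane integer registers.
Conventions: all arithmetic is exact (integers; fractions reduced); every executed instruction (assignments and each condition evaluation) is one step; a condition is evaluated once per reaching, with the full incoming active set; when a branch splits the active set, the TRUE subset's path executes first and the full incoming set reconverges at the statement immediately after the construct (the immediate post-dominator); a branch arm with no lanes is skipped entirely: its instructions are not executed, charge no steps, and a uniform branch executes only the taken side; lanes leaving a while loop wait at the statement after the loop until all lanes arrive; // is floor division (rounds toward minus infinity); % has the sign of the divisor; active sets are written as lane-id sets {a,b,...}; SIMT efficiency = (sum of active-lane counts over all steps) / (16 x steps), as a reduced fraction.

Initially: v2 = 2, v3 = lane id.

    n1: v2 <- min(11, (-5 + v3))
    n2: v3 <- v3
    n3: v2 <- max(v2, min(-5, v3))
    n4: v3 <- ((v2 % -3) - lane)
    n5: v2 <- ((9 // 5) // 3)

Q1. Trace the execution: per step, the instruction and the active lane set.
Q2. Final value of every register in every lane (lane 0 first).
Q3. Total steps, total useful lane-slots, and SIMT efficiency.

step 0: v2 <- min(11, (-5 + v3))     {0,1,2,3,4,5,6,7,8,9,10,11,12,13,14,15}
step 1: v3 <- v3                     {0,1,2,3,4,5,6,7,8,9,10,11,12,13,14,15}
step 2: v2 <- max(v2, min(-5, v3))   {0,1,2,3,4,5,6,7,8,9,10,11,12,13,14,15}
step 3: v3 <- ((v2 % -3) - lane)     {0,1,2,3,4,5,6,7,8,9,10,11,12,13,14,15}
step 4: v2 <- ((9 // 5) // 3)        {0,1,2,3,4,5,6,7,8,9,10,11,12,13,14,15}

Answer: 5 steps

v2: 0,0,0,0,0,0,0,0,0,0,0,0,0,0,0,0
v3: -2,-2,-2,-5,-5,-5,-8,-8,-8,-11,-11,-11,-14,-14,-14,-17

steps = 5; useful = 80; efficiency = 80/80 = 1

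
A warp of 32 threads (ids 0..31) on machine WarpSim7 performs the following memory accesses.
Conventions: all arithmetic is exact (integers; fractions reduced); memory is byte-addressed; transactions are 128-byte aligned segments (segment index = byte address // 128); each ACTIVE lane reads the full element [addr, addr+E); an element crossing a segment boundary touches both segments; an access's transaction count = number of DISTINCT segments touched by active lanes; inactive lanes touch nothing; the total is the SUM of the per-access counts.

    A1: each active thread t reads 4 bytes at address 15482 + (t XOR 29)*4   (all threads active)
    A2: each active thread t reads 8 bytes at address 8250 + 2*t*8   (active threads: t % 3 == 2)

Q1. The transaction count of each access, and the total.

A1: 2 transactions
A2: 5 transactions

Answer: 2,5; total 7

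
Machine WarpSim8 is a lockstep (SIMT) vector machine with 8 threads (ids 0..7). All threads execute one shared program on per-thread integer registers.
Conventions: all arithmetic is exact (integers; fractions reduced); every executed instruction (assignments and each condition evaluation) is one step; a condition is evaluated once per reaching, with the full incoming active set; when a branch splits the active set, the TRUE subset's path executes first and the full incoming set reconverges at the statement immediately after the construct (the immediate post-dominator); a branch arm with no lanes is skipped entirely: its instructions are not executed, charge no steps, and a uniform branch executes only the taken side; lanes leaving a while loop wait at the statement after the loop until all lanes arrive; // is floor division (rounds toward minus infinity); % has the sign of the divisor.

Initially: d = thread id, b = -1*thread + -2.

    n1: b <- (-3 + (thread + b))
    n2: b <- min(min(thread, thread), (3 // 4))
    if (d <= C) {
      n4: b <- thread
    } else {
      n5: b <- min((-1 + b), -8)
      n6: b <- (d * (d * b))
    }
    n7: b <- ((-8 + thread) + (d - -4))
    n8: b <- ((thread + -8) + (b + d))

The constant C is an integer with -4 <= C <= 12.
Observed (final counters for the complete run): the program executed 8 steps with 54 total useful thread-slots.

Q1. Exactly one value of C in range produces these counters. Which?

Answer: C = 1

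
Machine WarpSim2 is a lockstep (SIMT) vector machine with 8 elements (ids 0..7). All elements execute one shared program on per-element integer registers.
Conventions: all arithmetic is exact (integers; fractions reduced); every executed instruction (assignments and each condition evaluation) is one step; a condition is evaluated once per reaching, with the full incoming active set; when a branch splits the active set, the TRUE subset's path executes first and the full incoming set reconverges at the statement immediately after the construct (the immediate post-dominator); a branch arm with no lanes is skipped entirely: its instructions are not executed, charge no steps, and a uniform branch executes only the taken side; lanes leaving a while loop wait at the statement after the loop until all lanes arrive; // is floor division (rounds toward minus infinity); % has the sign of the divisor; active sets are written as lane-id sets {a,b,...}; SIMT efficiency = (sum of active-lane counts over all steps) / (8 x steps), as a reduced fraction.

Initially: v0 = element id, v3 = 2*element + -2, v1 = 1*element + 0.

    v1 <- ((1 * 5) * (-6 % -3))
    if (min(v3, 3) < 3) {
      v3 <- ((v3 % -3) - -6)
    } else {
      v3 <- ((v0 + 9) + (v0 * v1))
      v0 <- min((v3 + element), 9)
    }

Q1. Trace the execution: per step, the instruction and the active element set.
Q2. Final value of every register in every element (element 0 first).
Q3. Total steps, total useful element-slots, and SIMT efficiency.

step 0: v1 <- ((1 * 5) * (-6 % -3))  {0,1,2,3,4,5,6,7}
step 1: eval (min(v3, 3) < 3)        {0,1,2,3,4,5,6,7}
step 2: v3 <- ((v3 % -3) - -6)       {0,1,2}
step 3: v3 <- ((v0 + 9) + (v0 * v1)) {3,4,5,6,7}
step 4: v0 <- min((v3 + element), 9) {3,4,5,6,7}

Answer: 5 steps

v0: 0,1,2,9,9,9,9,9
v3: 4,6,5,12,13,14,15,16
v1: 0,0,0,0,0,0,0,0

steps = 5; useful = 29; efficiency = 29/40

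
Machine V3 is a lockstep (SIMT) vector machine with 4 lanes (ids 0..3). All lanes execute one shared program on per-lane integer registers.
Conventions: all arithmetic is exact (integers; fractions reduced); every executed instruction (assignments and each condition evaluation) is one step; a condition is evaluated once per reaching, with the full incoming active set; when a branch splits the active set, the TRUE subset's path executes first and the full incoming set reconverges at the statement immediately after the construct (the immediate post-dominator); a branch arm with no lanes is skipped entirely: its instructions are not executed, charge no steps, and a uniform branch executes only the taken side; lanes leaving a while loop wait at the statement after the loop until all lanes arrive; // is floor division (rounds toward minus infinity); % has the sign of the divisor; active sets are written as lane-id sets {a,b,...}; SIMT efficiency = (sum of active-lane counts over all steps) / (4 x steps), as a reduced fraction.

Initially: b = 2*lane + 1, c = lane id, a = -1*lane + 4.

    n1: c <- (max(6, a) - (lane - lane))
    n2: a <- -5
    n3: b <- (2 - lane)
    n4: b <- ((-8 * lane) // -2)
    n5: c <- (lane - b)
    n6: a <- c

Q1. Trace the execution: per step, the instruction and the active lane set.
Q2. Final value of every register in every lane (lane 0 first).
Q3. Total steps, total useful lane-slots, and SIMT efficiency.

step 0: c <- (max(6, a) - (lane - lane)) {0,1,2,3}
step 1: a <- -5                      {0,1,2,3}
step 2: b <- (2 - lane)              {0,1,2,3}
step 3: b <- ((-8 * lane) // -2)     {0,1,2,3}
step 4: c <- (lane - b)              {0,1,2,3}
step 5: a <- c                       {0,1,2,3}

Answer: 6 steps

b: 0,4,8,12
c: 0,-3,-6,-9
a: 0,-3,-6,-9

steps = 6; useful = 24; efficiency = 24/24 = 1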